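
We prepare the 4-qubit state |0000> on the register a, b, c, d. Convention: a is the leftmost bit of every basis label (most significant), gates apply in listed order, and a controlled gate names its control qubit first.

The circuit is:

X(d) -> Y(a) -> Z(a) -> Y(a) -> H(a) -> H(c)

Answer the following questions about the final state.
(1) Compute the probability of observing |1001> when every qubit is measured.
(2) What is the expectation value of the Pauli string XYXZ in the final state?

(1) The probability of measuring |1001> is 1/4.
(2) The expectation value of XYXZ is 0.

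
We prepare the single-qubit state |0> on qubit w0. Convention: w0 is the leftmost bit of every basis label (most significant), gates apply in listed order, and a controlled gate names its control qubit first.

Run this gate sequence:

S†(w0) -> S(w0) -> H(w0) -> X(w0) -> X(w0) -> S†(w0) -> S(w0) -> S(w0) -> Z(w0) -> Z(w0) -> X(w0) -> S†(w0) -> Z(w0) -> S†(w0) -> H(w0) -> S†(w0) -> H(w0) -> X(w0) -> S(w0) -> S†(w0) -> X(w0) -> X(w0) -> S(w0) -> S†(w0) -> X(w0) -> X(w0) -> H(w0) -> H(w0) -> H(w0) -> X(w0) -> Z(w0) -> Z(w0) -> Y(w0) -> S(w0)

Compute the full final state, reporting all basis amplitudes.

After the circuit, the state carries amplitude 1/2 - I/2 on |0>, 1/2 + I/2 on |1>.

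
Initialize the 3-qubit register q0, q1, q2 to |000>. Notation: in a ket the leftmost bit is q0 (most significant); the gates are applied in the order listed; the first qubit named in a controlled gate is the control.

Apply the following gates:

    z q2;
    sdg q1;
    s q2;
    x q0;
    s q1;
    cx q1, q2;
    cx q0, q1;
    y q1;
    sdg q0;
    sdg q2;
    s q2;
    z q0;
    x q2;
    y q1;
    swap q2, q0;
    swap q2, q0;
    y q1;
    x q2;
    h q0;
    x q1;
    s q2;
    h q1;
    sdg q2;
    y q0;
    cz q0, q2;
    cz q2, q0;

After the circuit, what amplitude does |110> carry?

The final state's coefficient on |110> equals -I/2. Key observation: gates 13-18 undo each other exactly, leaving only the rest of the circuit to track.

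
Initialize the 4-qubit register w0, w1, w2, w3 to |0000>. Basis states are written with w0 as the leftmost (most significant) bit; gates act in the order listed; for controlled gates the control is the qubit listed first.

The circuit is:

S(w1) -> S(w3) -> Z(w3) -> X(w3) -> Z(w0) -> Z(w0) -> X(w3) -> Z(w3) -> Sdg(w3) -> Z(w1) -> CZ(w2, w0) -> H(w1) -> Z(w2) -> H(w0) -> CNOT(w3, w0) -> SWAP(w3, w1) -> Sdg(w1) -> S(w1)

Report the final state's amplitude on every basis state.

After the circuit, the state carries amplitude 1/2 on |0000>, 1/2 on |0001>, 1/2 on |1000>, 1/2 on |1001>, and 0 on every other basis state. Key observation: gates 2-9 undo each other exactly, leaving only the rest of the circuit to track.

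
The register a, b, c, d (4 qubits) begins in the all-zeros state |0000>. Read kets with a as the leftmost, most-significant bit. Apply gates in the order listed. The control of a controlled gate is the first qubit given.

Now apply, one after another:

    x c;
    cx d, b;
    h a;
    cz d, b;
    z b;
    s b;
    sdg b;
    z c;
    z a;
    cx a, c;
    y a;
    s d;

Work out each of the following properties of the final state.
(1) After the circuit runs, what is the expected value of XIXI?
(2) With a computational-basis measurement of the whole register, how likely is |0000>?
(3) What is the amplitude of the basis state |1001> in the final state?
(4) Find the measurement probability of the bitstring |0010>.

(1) The expectation value of XIXI is 1.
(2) A full measurement returns |0000> with probability 1/2.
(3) The final state's coefficient on |1001> equals 0.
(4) A full measurement returns |0010> with probability 0.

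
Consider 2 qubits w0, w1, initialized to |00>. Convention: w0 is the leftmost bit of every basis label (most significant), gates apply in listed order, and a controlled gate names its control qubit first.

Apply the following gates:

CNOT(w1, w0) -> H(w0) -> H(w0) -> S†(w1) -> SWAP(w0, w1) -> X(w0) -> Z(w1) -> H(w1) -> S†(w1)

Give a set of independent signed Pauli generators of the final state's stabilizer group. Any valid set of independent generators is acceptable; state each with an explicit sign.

The stabilizer group can be generated by -IY, -ZI, among other valid generating sets.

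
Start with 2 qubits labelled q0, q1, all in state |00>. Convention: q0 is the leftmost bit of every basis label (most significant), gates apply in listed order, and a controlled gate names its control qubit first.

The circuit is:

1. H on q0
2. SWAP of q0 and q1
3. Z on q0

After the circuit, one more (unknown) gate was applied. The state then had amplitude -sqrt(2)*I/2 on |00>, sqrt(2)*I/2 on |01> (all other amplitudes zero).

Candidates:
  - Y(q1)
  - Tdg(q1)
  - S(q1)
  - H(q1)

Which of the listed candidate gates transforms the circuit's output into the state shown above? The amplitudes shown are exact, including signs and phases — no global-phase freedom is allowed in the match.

The applied gate was Y(q1).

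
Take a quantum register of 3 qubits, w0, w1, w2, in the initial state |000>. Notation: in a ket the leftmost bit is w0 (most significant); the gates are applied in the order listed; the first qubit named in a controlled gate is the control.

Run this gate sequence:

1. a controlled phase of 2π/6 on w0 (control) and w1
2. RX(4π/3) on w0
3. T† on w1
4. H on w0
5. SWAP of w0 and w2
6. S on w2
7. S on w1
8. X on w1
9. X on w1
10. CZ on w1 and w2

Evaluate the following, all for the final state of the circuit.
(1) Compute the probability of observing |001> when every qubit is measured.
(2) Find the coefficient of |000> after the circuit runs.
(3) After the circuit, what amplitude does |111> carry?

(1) Outcome |001> occurs with probability 1/2. Key observation: steps 8-9 multiply out to the identity, so the circuit reduces to the remaining gates.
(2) |000> carries amplitude -sqrt(2)/4 - sqrt(6)*I/4 in the final state.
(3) |111> carries amplitude 0 in the final state.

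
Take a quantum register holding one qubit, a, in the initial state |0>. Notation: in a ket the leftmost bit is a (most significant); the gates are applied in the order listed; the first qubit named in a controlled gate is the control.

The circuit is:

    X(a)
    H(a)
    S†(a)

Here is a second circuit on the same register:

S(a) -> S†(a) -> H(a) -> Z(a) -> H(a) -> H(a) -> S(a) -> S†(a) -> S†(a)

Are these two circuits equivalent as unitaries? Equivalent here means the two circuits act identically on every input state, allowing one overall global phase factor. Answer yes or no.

Yes — the two circuits implement the same unitary up to a global phase.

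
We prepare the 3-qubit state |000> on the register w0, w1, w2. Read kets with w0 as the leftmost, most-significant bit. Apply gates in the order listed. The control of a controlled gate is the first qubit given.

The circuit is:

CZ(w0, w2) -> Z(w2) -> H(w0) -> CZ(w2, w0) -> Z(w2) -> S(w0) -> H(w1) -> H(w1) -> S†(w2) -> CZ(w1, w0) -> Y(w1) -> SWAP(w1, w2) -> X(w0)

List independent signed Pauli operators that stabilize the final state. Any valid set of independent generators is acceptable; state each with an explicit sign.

The stabilizer group can be generated by -YII, +IZI, -IIZ, among other valid generating sets.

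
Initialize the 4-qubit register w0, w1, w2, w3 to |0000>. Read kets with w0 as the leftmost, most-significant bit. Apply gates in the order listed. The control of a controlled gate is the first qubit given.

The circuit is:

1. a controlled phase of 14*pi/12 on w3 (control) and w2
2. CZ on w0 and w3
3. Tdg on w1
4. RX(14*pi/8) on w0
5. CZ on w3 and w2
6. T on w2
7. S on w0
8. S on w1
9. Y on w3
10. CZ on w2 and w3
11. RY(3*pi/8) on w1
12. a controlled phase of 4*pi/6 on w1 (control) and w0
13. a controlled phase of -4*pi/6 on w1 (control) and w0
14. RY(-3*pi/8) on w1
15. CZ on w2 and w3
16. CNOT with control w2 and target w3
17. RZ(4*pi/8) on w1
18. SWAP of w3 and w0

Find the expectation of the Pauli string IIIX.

The observable IIIX averages to -2*sqrt(1/2 - sqrt(2)/4)*sqrt(sqrt(2)/4 + 1/2)*cos(3*pi/16)**4 - 4*sqrt(1/2 - sqrt(2)/4)*sqrt(sqrt(2)/4 + 1/2)*sin(3*pi/16)**2*cos(3*pi/16)**2 - 2*sqrt(1/2 - sqrt(2)/4)*sqrt(sqrt(2)/4 + 1/2)*sin(3*pi/16)**4. Key observation: steps 10-15 multiply out to the identity, so the circuit reduces to the remaining gates.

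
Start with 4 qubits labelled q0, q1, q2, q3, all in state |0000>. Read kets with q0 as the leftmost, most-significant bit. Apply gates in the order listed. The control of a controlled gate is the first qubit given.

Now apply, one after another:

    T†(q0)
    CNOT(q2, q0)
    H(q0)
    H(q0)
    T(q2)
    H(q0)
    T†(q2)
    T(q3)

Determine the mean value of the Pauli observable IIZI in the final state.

The expectation value of IIZI is 1.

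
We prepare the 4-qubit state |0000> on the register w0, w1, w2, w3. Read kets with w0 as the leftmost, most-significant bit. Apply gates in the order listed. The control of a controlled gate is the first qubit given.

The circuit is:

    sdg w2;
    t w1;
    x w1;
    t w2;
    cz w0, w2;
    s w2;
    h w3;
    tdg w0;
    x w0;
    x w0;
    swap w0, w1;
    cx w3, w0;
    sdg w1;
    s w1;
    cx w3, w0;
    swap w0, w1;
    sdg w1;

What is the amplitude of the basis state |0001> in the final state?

|0001> carries amplitude 0 in the final state.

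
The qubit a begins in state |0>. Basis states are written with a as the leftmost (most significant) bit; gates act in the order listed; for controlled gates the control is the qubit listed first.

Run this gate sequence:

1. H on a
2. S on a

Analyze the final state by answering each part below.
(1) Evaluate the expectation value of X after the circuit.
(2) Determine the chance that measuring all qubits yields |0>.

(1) In the final state, X has expectation 0.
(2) The probability of measuring |0> is 1/2.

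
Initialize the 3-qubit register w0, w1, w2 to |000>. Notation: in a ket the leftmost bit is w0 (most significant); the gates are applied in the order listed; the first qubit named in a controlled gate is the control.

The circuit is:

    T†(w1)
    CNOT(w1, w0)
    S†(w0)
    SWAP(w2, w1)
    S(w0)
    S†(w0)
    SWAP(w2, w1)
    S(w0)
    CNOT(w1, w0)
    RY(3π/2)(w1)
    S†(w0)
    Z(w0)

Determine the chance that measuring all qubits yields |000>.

Outcome |000> occurs with probability 1/2.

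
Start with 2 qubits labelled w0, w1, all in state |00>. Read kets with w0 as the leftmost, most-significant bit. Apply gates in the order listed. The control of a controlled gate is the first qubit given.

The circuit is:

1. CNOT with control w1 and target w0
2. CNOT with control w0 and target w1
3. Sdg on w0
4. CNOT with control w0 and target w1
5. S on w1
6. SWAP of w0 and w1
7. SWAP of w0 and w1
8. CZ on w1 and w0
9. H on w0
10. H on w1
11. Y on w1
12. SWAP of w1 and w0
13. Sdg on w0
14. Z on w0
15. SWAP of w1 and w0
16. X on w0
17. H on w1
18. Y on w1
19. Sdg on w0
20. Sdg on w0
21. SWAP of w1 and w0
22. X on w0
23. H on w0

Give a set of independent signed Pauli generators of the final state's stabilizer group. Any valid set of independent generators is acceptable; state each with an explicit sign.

The final state is stabilized by the group generated by +YI, -IX; other independent generating sets are equally valid.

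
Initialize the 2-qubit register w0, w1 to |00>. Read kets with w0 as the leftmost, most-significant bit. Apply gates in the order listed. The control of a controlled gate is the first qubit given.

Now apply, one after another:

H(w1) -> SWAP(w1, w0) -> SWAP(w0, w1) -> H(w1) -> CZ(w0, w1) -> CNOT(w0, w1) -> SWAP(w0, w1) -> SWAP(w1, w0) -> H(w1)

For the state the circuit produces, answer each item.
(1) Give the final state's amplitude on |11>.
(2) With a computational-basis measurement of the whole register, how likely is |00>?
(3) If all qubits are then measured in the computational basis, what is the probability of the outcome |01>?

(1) The amplitude on |11> is 0.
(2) A full measurement returns |00> with probability 1/2.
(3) A full measurement returns |01> with probability 1/2.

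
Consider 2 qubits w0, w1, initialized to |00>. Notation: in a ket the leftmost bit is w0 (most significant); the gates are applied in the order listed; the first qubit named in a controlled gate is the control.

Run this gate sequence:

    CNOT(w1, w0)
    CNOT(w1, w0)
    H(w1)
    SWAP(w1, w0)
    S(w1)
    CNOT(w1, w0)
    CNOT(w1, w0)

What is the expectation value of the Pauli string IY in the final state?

The observable IY averages to 0.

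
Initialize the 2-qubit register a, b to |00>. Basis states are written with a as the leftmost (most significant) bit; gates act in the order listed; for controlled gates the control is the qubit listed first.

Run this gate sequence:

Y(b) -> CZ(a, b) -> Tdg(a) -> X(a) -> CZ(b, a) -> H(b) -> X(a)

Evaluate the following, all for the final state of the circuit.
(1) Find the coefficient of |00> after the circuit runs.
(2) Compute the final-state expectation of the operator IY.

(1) |00> carries amplitude -sqrt(2)*I/2 in the final state.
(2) The observable IY averages to 0.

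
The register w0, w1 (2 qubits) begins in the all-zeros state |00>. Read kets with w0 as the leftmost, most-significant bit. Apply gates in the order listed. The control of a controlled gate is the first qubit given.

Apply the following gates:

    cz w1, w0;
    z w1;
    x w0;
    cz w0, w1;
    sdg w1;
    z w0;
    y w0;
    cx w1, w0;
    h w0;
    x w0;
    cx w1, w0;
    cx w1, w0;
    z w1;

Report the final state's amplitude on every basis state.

After the circuit, the state carries amplitude sqrt(2)*I/2 on |00>, 0 on |01>, sqrt(2)*I/2 on |10>, 0 on |11>.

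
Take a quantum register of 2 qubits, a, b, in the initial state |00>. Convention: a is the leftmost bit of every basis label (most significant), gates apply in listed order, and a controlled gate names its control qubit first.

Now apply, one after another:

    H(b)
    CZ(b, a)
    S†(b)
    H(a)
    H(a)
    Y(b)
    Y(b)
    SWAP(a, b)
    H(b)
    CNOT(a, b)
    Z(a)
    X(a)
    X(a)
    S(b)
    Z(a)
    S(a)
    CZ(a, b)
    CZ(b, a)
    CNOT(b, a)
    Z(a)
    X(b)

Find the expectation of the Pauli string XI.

In the final state, XI has expectation -1.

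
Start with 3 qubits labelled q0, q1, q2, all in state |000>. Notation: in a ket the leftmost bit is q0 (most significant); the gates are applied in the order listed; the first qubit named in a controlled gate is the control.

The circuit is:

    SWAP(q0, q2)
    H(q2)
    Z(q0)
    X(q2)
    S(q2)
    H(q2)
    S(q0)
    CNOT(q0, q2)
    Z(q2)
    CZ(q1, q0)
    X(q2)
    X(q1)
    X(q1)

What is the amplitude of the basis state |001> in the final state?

The final state's coefficient on |001> equals 1/2 + I/2.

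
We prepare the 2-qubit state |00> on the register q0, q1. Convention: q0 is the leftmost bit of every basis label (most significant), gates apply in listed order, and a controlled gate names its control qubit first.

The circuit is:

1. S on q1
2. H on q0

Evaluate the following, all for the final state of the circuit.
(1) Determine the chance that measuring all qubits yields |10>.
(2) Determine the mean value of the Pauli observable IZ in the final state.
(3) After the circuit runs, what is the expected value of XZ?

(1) A full measurement returns |10> with probability 1/2.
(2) The observable IZ averages to 1.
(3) The expectation value of XZ is 1.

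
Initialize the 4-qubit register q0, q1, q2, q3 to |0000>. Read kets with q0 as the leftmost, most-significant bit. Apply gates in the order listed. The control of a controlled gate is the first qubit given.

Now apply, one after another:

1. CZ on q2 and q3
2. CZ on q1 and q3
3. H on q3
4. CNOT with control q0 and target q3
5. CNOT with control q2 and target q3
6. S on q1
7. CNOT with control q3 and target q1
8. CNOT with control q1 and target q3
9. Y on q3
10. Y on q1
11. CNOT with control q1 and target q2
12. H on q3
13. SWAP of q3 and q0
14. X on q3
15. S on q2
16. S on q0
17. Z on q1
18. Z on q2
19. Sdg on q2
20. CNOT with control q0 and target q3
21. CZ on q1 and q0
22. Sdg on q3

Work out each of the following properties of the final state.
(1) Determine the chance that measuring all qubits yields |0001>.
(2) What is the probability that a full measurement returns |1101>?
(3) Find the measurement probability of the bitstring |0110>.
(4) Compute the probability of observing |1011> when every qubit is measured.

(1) A full measurement returns |0001> with probability 1/4.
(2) Outcome |1101> occurs with probability 0.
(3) Outcome |0110> occurs with probability 0.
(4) A full measurement returns |1011> with probability 0.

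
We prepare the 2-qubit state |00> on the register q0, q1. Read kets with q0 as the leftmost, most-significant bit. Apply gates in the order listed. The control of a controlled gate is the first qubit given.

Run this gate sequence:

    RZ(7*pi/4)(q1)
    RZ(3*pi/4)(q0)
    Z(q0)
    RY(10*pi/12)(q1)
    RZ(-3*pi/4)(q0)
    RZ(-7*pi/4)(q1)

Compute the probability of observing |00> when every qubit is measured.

Outcome |00> occurs with probability 1/2 - sqrt(3)/4.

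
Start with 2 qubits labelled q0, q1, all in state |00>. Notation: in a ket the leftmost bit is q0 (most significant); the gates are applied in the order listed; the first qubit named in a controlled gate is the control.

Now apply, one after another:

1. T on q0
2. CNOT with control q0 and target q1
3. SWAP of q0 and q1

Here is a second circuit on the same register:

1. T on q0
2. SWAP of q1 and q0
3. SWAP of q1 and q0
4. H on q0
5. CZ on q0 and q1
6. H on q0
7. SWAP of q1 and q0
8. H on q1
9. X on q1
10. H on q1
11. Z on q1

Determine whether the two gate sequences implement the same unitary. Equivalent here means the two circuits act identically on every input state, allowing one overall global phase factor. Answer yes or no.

No: there is an input state on which the two circuits produce genuinely different outputs (not merely differing by a phase).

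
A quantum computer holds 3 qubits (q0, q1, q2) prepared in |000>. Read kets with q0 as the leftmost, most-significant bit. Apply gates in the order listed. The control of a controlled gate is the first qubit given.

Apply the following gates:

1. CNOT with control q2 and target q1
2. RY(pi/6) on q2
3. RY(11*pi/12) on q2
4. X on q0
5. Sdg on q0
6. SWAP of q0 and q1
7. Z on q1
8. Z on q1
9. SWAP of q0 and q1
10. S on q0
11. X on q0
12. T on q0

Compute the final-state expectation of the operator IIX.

The observable IIX averages to -sqrt(6)/4 + sqrt(2)/4. Key observation: gates 4-11 undo each other exactly, leaving only the rest of the circuit to track.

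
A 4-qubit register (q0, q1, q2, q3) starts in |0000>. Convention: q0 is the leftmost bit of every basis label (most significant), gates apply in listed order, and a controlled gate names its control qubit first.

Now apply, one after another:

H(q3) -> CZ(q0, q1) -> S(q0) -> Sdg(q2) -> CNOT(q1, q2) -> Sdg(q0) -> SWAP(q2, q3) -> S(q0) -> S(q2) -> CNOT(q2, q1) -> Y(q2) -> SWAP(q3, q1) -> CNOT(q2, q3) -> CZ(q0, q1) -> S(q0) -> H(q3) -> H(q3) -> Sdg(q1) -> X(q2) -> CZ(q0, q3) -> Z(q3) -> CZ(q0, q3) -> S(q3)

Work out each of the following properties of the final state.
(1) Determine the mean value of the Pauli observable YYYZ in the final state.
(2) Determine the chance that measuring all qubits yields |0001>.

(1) The expectation value of YYYZ is 0.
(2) Outcome |0001> occurs with probability 1/2.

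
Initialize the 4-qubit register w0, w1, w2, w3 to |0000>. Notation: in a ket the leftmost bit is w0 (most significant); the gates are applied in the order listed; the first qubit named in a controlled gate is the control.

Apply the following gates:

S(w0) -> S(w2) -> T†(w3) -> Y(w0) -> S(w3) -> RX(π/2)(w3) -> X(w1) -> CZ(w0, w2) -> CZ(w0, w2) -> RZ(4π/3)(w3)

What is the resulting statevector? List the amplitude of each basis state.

The resulting statevector has amplitude -sqrt(2)*exp(5*I*pi/6)/2 on |1100>, sqrt(2)*exp(2*I*pi/3)/2 on |1101>, and 0 on every other basis state. Key observation: the block from step 8 through step 9 cancels to the identity and can be dropped.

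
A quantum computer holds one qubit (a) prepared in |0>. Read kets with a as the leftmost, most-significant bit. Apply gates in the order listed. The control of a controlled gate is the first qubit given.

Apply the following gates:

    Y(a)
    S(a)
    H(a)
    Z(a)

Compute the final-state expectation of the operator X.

The observable X averages to 1.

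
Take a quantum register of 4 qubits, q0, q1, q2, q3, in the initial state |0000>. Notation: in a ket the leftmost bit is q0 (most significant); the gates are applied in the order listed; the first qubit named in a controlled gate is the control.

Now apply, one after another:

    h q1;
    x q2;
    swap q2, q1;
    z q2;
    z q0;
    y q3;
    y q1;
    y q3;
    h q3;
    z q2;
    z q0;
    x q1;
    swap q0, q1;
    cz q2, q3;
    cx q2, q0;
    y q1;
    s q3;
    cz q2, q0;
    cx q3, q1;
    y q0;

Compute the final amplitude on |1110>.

The final state's coefficient on |1110> equals I/2.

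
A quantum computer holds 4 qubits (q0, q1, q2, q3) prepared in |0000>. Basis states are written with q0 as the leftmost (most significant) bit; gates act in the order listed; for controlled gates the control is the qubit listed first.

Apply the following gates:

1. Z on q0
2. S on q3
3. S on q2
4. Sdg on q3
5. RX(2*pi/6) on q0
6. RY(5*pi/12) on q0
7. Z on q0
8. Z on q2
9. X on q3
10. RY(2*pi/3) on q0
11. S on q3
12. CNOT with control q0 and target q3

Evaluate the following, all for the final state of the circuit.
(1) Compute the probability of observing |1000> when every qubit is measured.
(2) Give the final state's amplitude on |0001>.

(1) The probability of measuring |1000> is 1/2 - sqrt(2)/8.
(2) The final state's coefficient on |0001> equals sqrt(2 - sqrt(2))/4 + I*sqrt(3*sqrt(2) + 6)/4.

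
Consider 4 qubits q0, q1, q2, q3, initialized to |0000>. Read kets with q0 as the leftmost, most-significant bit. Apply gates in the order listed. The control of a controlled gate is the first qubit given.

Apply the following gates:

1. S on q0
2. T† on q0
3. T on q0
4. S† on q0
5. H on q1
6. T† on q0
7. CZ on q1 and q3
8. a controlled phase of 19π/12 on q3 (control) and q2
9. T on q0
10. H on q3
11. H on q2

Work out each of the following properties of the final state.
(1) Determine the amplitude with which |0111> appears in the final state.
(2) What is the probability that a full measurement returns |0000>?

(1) The amplitude on |0111> is sqrt(2)/4. Key observation: the block from step 1 through step 4 cancels to the identity and can be dropped.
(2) A full measurement returns |0000> with probability 1/8.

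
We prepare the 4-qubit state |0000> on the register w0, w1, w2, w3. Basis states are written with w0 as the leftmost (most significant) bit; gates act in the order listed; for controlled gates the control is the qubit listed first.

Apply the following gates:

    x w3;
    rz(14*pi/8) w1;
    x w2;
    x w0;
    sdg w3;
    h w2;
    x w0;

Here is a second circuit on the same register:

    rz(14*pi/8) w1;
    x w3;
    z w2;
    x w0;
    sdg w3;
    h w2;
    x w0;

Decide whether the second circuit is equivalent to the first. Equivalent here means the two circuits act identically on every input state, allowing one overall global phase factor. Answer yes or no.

No — the two circuits implement different unitaries, even allowing a global phase.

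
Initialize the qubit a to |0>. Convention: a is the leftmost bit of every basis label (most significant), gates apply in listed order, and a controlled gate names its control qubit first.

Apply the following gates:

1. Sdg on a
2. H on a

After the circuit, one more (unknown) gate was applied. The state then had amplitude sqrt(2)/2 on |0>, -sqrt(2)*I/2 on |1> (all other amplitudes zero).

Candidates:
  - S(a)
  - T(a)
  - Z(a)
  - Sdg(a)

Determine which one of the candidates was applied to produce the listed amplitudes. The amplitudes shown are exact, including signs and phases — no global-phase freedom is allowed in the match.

The applied gate was Sdg(a).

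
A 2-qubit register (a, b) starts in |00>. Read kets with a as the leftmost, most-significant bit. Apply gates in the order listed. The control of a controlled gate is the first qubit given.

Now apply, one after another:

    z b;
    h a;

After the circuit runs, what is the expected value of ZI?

In the final state, ZI has expectation 0.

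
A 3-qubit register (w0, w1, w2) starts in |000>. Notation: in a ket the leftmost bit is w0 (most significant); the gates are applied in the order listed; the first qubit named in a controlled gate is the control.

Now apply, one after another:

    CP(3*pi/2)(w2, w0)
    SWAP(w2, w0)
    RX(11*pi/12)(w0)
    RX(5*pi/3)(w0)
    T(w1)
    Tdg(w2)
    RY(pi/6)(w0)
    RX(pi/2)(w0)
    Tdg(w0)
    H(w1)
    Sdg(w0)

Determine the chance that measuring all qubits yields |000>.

A full measurement returns |000> with probability -sqrt(6)/16 - sqrt(2)/16 + 1/4.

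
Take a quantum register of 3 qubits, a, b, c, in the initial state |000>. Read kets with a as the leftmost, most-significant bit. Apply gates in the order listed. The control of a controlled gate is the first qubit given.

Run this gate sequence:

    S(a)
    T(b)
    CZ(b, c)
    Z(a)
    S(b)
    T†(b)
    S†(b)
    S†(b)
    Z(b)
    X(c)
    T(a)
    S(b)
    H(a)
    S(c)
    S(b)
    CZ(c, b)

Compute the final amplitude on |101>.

The final state's coefficient on |101> equals sqrt(2)*I/2.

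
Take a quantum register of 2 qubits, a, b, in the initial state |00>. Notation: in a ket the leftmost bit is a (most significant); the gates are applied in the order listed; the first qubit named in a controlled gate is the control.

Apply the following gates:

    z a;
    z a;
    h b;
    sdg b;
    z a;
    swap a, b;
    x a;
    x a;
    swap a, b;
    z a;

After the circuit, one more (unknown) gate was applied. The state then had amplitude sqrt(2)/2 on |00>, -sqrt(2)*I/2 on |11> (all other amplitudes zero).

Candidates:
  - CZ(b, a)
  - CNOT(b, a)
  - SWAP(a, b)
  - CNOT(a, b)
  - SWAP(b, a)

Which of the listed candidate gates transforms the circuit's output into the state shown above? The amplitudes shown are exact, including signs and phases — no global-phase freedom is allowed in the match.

It was CNOT(b, a) that produced the state shown. Key observation: gates 5-10 undo each other exactly, leaving only the rest of the circuit to track.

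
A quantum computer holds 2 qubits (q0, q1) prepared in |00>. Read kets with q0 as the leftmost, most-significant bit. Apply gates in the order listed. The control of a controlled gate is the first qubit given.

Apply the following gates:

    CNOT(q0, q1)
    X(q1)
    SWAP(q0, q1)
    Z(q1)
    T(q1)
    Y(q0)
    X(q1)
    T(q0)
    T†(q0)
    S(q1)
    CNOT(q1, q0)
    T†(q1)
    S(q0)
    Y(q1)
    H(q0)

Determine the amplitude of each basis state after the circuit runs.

The final amplitudes are -sqrt(2)*exp(3*I*pi/4)/2 on |00>, 0 on |01>, sqrt(2)*exp(3*I*pi/4)/2 on |10>, 0 on |11>.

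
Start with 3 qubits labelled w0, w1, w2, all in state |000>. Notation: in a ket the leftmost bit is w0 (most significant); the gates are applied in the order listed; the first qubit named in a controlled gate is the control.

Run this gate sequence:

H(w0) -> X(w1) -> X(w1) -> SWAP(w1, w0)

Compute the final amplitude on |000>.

The amplitude on |000> is sqrt(2)/2. Key observation: the block from step 2 through step 3 cancels to the identity and can be dropped.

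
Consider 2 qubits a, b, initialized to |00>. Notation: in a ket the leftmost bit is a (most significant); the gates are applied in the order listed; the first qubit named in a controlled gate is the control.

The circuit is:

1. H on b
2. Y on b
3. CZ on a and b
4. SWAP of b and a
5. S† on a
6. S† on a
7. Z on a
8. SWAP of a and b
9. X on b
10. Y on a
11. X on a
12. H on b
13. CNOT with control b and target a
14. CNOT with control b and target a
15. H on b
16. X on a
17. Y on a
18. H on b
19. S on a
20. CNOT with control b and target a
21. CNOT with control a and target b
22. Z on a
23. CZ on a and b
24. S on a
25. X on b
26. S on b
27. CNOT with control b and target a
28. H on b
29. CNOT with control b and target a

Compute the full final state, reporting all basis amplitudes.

After the circuit, the state carries amplitude sqrt(2)*I/2 on |00>, 0 on |01>, 0 on |10>, -sqrt(2)*I/2 on |11>. Key observation: the block from step 10 through step 17 cancels to the identity and can be dropped.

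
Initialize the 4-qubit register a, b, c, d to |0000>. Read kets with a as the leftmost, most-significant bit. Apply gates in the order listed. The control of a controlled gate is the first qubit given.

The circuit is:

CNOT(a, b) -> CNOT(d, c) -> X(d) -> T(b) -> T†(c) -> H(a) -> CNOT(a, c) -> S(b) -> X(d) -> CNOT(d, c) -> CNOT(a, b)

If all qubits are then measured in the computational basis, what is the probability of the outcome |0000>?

A full measurement returns |0000> with probability 1/2.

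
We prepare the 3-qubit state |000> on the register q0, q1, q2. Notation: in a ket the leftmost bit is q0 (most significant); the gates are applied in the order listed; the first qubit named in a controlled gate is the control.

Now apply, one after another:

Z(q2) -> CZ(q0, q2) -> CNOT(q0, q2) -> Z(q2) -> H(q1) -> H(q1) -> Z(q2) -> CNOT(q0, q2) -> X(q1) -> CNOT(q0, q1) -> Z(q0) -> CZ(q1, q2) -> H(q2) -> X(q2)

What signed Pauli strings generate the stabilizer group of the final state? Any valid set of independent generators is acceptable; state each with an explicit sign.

The final state is stabilized by the group generated by +IIX, +ZII, -IZI; other independent generating sets are equally valid. Key observation: the block from step 3 through step 8 cancels to the identity and can be dropped.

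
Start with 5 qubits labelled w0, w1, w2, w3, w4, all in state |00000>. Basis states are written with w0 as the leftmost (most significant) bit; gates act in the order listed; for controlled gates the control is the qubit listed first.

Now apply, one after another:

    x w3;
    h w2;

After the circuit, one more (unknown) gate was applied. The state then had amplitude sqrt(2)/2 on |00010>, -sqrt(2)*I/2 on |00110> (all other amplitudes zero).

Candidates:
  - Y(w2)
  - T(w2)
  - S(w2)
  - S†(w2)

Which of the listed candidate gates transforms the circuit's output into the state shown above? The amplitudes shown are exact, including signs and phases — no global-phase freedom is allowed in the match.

The unique candidate consistent with the amplitudes is S†(w2).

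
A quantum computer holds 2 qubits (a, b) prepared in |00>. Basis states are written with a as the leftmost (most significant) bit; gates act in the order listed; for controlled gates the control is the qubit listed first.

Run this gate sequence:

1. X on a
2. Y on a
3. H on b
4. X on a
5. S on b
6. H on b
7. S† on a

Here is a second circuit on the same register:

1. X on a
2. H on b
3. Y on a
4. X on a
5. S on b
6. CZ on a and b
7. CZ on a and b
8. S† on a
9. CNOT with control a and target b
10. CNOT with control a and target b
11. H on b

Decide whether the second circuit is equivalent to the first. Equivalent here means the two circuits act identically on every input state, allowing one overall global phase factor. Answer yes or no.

Yes, they are equivalent — the unitaries differ by at most a global phase.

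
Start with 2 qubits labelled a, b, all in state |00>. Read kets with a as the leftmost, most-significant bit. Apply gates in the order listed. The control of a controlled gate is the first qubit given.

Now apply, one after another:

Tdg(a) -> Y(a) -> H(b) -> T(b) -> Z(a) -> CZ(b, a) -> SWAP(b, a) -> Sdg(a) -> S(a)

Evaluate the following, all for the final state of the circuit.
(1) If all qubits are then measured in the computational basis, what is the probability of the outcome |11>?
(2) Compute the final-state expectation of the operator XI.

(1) A full measurement returns |11> with probability 1/2.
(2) In the final state, XI has expectation -sqrt(2)/2.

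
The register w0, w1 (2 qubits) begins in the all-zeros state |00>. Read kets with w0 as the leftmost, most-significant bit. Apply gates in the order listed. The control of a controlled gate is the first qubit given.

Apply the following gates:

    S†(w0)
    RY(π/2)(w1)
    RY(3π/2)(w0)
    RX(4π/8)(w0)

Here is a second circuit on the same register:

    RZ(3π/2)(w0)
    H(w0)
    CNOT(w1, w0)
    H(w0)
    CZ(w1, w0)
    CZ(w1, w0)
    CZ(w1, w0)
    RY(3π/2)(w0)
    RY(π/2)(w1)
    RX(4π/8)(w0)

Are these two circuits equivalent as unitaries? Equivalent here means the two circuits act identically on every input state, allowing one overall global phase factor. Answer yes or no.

Yes, they are equivalent — the unitaries differ by at most a global phase.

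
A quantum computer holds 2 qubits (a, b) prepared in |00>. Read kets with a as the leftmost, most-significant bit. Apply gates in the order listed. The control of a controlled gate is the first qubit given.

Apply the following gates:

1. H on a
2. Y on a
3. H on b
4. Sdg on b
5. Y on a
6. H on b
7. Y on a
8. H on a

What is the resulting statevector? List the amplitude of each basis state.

The final amplitudes are 0 on |00>, 0 on |01>, -1/2 - I/2 on |10>, 1/2 - I/2 on |11>.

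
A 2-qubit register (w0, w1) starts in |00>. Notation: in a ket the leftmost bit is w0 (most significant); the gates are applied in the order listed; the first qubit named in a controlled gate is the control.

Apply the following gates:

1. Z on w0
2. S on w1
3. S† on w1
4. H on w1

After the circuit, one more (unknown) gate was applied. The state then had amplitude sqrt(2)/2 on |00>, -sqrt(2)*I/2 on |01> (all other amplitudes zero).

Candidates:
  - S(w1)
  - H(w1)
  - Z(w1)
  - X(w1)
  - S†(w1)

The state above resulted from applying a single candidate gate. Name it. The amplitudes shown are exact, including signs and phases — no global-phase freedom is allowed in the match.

The unique candidate consistent with the amplitudes is S†(w1). Key observation: steps 2-3 multiply out to the identity, so the circuit reduces to the remaining gates.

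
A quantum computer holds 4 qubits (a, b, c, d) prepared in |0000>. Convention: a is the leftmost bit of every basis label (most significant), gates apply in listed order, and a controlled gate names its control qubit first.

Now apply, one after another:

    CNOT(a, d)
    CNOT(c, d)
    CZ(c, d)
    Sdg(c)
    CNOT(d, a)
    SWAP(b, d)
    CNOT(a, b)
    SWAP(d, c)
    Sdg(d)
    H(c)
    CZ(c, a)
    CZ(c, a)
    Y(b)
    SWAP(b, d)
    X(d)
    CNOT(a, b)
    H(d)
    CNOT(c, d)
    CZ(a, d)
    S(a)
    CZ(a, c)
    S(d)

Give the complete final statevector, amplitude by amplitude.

The final amplitudes are I/2 on |0000>, -1/2 on |0001>, I/2 on |0010>, -1/2 on |0011>, and 0 on every other basis state.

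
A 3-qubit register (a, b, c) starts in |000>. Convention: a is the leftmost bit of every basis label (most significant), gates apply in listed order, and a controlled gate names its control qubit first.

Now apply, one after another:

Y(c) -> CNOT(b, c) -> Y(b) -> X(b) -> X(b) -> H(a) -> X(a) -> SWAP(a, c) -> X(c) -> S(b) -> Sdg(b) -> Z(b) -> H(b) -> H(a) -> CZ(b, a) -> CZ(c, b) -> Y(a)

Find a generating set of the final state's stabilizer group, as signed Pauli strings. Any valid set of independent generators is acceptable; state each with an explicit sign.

The stabilizer group can be generated by +XZI, +ZXZ, +IZX, among other valid generating sets. Key observation: the block from step 4 through step 5 cancels to the identity and can be dropped.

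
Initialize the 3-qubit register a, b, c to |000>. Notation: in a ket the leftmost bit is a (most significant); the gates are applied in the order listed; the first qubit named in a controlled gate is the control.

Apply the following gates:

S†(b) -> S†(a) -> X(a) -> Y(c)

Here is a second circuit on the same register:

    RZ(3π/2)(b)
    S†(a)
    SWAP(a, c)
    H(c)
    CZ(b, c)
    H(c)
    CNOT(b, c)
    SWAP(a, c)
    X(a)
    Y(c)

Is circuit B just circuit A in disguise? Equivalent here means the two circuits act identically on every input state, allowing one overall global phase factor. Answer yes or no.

Yes, they are equivalent — the unitaries differ by at most a global phase.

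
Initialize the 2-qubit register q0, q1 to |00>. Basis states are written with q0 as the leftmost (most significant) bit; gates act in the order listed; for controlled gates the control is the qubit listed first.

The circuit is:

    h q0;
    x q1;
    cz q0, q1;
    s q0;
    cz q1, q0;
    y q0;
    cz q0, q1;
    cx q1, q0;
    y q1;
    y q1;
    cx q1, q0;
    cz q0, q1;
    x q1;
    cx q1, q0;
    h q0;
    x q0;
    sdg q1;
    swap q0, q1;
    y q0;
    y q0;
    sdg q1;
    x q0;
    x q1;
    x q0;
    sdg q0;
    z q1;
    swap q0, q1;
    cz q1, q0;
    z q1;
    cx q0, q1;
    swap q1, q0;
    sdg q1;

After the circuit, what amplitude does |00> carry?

|00> carries amplitude 1/2 - I/2 in the final state. Key observation: steps 7-12 multiply out to the identity, so the circuit reduces to the remaining gates.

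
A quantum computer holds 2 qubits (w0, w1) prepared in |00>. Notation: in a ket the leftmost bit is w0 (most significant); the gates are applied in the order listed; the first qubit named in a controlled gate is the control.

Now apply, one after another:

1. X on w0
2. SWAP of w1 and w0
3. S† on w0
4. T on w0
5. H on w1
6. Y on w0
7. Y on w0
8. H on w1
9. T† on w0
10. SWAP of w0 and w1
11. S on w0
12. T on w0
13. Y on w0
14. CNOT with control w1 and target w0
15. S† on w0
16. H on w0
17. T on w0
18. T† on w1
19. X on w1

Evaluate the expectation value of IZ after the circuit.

In the final state, IZ has expectation -1. Key observation: gates 4-9 undo each other exactly, leaving only the rest of the circuit to track.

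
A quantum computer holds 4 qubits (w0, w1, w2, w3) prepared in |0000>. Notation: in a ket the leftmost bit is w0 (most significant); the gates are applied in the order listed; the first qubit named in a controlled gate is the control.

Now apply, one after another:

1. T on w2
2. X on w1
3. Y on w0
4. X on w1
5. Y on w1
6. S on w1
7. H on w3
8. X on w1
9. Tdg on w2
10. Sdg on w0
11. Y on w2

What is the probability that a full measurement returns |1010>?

A full measurement returns |1010> with probability 1/2.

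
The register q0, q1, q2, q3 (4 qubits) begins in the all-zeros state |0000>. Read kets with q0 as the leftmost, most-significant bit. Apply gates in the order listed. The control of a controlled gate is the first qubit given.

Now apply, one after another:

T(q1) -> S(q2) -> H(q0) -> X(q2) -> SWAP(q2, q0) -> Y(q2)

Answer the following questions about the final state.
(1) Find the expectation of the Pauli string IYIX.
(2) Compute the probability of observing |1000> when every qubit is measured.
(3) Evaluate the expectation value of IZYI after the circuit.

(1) In the final state, IYIX has expectation 0.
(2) Outcome |1000> occurs with probability 1/2.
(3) The observable IZYI averages to 0.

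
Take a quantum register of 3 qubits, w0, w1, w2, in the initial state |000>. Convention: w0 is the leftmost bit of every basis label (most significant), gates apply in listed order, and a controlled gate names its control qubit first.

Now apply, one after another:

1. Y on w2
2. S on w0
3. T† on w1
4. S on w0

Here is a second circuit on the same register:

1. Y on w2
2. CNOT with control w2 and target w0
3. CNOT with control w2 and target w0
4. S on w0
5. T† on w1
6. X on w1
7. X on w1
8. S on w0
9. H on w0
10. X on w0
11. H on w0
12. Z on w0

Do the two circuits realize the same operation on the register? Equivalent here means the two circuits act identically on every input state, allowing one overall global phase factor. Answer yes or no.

Yes: on every input state the two circuits agree up to one overall phase factor.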